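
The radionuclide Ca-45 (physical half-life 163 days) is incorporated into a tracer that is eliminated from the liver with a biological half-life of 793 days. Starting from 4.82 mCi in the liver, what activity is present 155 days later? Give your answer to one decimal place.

2.2 mCi

1/t_eff = 1/t_phys + 1/t_biol = 1/163 + 1/793 = 0.007396 per day.
t_eff = 163 × 793 / (163 + 793) ≈ 135.21 days.
Remaining = 4.82 × (1/2)^(155/135.21) = 4.82 × (1/2)^1.1464 ≈ 2.1775 mCi.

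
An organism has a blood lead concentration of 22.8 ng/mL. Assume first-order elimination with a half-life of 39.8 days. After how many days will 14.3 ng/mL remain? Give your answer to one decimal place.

26.8 days

Fraction remaining = 14.3/22.8 ≈ 0.62719.
n = log₂(22.8/14.3) = ln(1.5944)/ln 2 ≈ 0.67302 half-lives.
t = n × t½ = 0.67302 × 39.8 ≈ 26.786 days.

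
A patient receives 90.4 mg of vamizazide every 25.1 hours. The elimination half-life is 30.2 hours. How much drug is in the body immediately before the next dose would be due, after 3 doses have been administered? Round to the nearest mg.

95 mg

The 3 doses were given 75.3, 50.2, 25.1 hours ago.
Total = 90.4·(1/2)^(75.3/30.2) + 90.4·(1/2)^(50.2/30.2) + 90.4·(1/2)^(25.1/30.2)
      = 16.054 + 28.561 + 50.813 ≈ 95.429 mg.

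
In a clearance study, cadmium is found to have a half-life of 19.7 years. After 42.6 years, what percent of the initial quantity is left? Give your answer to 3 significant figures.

n = 42.6/19.7 ≈ 2.1624 half-lives.
Fraction remaining = (1/2)^2.1624 ≈ 0.22338, i.e. 22.338%.

22.3%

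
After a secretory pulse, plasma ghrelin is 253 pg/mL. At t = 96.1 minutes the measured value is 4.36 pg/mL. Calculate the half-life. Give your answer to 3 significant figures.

16.4 minutes

A/A₀ = 4.36/253 ≈ 0.017233.
n = log₂(58.028) ≈ 5.8587 half-lives elapsed in 96.1 minutes.
t½ = 96.1/5.8587 ≈ 16.403 minutes.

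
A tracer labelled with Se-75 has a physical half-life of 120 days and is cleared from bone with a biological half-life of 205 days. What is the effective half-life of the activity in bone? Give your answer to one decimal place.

75.7 days

1/t_eff = 1/t_phys + 1/t_biol = 1/120 + 1/205 = 0.013211 per day.
t_eff = 120 × 205 / (120 + 205) ≈ 75.692 days.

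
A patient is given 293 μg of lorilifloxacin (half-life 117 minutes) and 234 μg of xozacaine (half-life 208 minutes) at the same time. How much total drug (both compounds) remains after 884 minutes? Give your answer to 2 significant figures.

14 μg

lorilifloxacin: 293 × (1/2)^(884/117) = 293 × (1/2)^7.5556 ≈ 1.5575 μg.
xozacaine: 234 × (1/2)^(884/208) = 234 × (1/2)^4.25 ≈ 12.298 μg.
Total = 1.5575 + 12.298 ≈ 13.856 μg.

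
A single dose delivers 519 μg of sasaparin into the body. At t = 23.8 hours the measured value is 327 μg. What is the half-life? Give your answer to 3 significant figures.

A/A₀ = 327/519 ≈ 0.63006.
n = log₂(1.5872) ≈ 0.66644 half-lives elapsed in 23.8 hours.
t½ = 23.8/0.66644 ≈ 35.712 hours.

35.7 hours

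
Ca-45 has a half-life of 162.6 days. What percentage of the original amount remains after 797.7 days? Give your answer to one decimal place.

3.3%

n = 797.7/162.6 ≈ 4.9059 half-lives.
Fraction remaining = (1/2)^4.9059 ≈ 0.033356, i.e. 3.3356%.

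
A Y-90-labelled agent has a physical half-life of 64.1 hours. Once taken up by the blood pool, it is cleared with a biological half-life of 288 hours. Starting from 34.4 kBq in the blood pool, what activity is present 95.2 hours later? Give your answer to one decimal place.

1/t_eff = 1/t_phys + 1/t_biol = 1/64.1 + 1/288 = 0.019073 per hour.
t_eff = 64.1 × 288 / (64.1 + 288) ≈ 52.431 hours.
Remaining = 34.4 × (1/2)^(95.2/52.431) = 34.4 × (1/2)^1.8157 ≈ 9.7716 kBq.

9.8 kBq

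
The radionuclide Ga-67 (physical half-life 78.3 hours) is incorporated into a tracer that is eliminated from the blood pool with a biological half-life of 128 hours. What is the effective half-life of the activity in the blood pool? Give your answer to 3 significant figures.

1/t_eff = 1/t_phys + 1/t_biol = 1/78.3 + 1/128 = 0.020584 per hour.
t_eff = 78.3 × 128 / (78.3 + 128) ≈ 48.582 hours.

48.6 hours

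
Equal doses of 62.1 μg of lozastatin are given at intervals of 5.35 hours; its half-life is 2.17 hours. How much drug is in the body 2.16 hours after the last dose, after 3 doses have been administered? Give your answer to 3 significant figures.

The 3 doses were given 12.86, 7.51, 2.16 hours ago.
Total = 62.1·(1/2)^(12.86/2.17) + 62.1·(1/2)^(7.51/2.17) + 62.1·(1/2)^(2.16/2.17)
      = 1.0212 + 5.64 + 31.149 ≈ 37.811 μg.

37.8 μg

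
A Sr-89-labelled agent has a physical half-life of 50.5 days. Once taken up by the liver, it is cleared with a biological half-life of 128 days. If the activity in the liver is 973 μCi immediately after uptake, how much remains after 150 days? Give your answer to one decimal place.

1/t_eff = 1/t_phys + 1/t_biol = 1/50.5 + 1/128 = 0.027614 per day.
t_eff = 50.5 × 128 / (50.5 + 128) ≈ 36.213 days.
Remaining = 973 × (1/2)^(150/36.213) = 973 × (1/2)^4.1422 ≈ 55.105 μCi.

55.1 μCi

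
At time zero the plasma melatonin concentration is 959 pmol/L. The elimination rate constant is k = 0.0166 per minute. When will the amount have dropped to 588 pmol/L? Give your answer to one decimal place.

t½ = ln 2 / k = 0.69315 / 0.0166 ≈ 41.756 minutes.
Fraction remaining = 588/959 ≈ 0.61314.
n = log₂(959/588) = ln(1.631)/ln 2 ≈ 0.70571 half-lives.
t = n × t½ = 0.70571 × 41.756 ≈ 29.468 minutes.

29.5 minutes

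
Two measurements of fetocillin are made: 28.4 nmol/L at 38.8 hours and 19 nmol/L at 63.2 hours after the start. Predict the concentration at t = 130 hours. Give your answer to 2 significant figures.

Over Δt = 63.2 − 38.8 = 24.4 hours, the level fell by a factor of 28.4/19 ≈ 1.4947.
n = log₂(1.4947) ≈ 0.57989 half-lives, so t½ = 24.4/0.57989 ≈ 42.077 hours.
From t = 63.2 to t = 130: 19 × (1/2)^((130−63.2)/42.077) ≈ 6.3219 nmol/L.

6.3 nmol/L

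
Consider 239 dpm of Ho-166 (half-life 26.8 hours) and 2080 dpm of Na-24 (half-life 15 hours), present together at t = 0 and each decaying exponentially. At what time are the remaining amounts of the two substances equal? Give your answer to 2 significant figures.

Set 239·(1/2)^(t/26.8) = 2080·(1/2)^(t/15).
Taking log₂: log₂(239/2080) = t·(1/26.8 − 1/15).
log₂(0.1149) = -3.1215; 1/26.8 − 1/15 = -0.029353.
t = -3.1215 / -0.029353 ≈ 106.34 hours.

110 hours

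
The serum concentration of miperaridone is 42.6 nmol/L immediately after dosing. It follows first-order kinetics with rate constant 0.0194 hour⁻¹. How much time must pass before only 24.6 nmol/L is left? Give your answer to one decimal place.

t½ = ln 2 / λ = 0.69315 / 0.0194 ≈ 35.729 hours.
Fraction remaining = 24.6/42.6 ≈ 0.57746.
n = log₂(42.6/24.6) = ln(1.7317)/ln 2 ≈ 0.7922 half-lives.
t = n × t½ = 0.7922 × 35.729 ≈ 28.305 hours.

28.3 hours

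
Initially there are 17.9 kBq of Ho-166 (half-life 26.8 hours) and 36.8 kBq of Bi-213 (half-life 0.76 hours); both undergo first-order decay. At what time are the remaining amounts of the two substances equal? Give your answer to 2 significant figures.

Set 17.9·(1/2)^(t/26.8) = 36.8·(1/2)^(t/0.76).
Taking log₂: log₂(17.9/36.8) = t·(1/26.8 − 1/0.76).
log₂(0.48641) = -1.0397; 1/26.8 − 1/0.76 = -1.2785.
t = -1.0397 / -1.2785 ≈ 0.81327 hours.

0.81 hours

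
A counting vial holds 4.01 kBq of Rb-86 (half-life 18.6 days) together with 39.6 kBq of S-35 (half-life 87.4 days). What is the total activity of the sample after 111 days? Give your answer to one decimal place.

16.5 kBq

Rb-86: 4.01 × (1/2)^(111/18.6) = 4.01 × (1/2)^5.9677 ≈ 0.064073 kBq.
S-35: 39.6 × (1/2)^(111/87.4) = 39.6 × (1/2)^1.27 ≈ 16.42 kBq.
Total = 0.064073 + 16.42 ≈ 16.484 kBq.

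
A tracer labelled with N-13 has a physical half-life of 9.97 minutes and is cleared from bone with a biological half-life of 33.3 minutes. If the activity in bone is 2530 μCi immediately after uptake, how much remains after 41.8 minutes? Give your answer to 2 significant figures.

1/t_eff = 1/t_phys + 1/t_biol = 1/9.97 + 1/33.3 = 0.13033 per minute.
t_eff = 9.97 × 33.3 / (9.97 + 33.3) ≈ 7.6728 minutes.
Remaining = 2530 × (1/2)^(41.8/7.6728) = 2530 × (1/2)^5.4478 ≈ 57.964 μCi.

58 μCi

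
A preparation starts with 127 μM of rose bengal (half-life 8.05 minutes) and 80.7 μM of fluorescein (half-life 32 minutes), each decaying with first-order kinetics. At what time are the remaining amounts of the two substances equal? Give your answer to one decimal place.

Set 127·(1/2)^(t/8.05) = 80.7·(1/2)^(t/32).
Taking log₂: log₂(127/80.7) = t·(1/8.05 − 1/32).
log₂(1.5737) = 0.65419; 1/8.05 − 1/32 = 0.092974.
t = 0.65419 / 0.092974 ≈ 7.0363 minutes.

7.0 minutes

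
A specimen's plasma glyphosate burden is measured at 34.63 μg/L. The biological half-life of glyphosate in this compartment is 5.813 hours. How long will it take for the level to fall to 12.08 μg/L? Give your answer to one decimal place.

Fraction remaining = 12.08/34.63 ≈ 0.34883.
n = log₂(34.63/12.08) = ln(2.8667)/ln 2 ≈ 1.5194 half-lives.
t = n × t½ = 1.5194 × 5.813 ≈ 8.8323 hours.

8.8 hours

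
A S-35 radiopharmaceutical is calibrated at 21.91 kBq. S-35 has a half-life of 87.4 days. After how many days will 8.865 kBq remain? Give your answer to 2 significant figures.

Fraction remaining = 8.865/21.91 ≈ 0.40461.
n = log₂(21.91/8.865) = ln(2.4715)/ln 2 ≈ 1.3054 half-lives.
t = n × t½ = 1.3054 × 87.4 ≈ 114.09 days.

110 days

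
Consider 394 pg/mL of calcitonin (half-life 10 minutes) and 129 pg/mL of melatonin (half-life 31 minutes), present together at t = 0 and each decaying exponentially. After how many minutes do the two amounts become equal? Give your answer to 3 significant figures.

Set 394·(1/2)^(t/10) = 129·(1/2)^(t/31).
Taking log₂: log₂(394/129) = t·(1/10 − 1/31).
log₂(3.0543) = 1.6108; 1/10 − 1/31 = 0.067742.
t = 1.6108 / 0.067742 ≈ 23.779 minutes.

23.8 minutes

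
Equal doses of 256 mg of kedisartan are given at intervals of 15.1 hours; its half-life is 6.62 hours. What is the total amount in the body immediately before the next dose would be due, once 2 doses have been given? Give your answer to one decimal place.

The 2 doses were given 30.2, 15.1 hours ago.
Total = 256·(1/2)^(30.2/6.62) + 256·(1/2)^(15.1/6.62)
      = 10.838 + 52.675 ≈ 63.513 mg.

63.5 mg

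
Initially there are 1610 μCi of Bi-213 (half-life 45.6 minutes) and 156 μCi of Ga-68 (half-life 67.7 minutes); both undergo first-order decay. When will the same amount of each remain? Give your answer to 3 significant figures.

470 minutes

Set 1610·(1/2)^(t/45.6) = 156·(1/2)^(t/67.7).
Taking log₂: log₂(1610/156) = t·(1/45.6 − 1/67.7).
log₂(10.321) = 3.3674; 1/45.6 − 1/67.7 = 0.0071588.
t = 3.3674 / 0.0071588 ≈ 470.39 minutes.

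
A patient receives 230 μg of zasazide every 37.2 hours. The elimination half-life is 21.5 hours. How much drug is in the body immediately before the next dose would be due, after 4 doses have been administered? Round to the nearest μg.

98 μg

The 4 doses were given 148.8, 111.6, 74.4, 37.2 hours ago.
Total = 230·(1/2)^(148.8/21.5) + 230·(1/2)^(111.6/21.5) + 230·(1/2)^(74.4/21.5) + 230·(1/2)^(37.2/21.5)
      = 1.8981 + 6.2976 + 20.894 + 69.323 ≈ 98.413 μg.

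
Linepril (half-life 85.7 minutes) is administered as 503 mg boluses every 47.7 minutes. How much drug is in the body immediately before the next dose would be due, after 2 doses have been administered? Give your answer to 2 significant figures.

570 mg

The 2 doses were given 95.4, 47.7 minutes ago.
Total = 503·(1/2)^(95.4/85.7) + 503·(1/2)^(47.7/85.7)
      = 232.52 + 341.99 ≈ 574.52 mg.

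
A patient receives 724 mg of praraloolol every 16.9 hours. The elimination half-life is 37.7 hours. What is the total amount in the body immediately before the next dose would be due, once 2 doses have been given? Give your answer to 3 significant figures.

920 mg

The 2 doses were given 33.8, 16.9 hours ago.
Total = 724·(1/2)^(33.8/37.7) + 724·(1/2)^(16.9/37.7)
      = 388.91 + 530.63 ≈ 919.54 mg.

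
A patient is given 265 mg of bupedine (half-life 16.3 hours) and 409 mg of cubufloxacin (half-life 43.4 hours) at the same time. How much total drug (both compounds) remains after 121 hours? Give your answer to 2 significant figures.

61 mg

bupedine: 265 × (1/2)^(121/16.3) = 265 × (1/2)^7.4233 ≈ 1.5439 mg.
cubufloxacin: 409 × (1/2)^(121/43.4) = 409 × (1/2)^2.788 ≈ 59.217 mg.
Total = 1.5439 + 59.217 ≈ 60.761 mg.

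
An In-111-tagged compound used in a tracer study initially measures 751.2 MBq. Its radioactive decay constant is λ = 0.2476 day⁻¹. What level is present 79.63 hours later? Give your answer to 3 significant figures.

330 MBq

t½ = ln 2 / λ = 0.69315 / 0.2476 ≈ 2.7995 days.
Convert the elapsed time: 79.63 hours = 3.31792 days.
Number of half-lives: n = 3.31792/2.7995 ≈ 1.1852.
Remaining = 751.2 × (1/2)^1.1852 = 751.2 × 0.43976 ≈ 330.35 MBq.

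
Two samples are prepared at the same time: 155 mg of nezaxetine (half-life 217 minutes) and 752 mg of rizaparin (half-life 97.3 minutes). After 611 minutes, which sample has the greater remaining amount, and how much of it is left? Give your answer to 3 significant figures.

nezaxetine, 22.0 mg

nezaxetine: 155 × (1/2)^2.8157 ≈ 22.016 mg.
rizaparin: 752 × (1/2)^6.2795 ≈ 9.6802 mg.
Nezaxetine has more remaining, at ≈ 22.016 mg.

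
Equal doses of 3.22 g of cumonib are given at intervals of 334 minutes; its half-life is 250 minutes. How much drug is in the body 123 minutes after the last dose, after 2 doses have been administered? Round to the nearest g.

3 g

The 2 doses were given 457, 123 minutes ago.
Total = 3.22·(1/2)^(457/250) + 3.22·(1/2)^(123/250)
      = 0.90693 + 2.2895 ≈ 3.1965 g.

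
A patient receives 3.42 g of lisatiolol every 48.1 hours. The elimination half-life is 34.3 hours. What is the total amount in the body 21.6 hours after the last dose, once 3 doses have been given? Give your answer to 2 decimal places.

3.36 g

The 3 doses were given 117.8, 69.7, 21.6 hours ago.
Total = 3.42·(1/2)^(117.8/34.3) + 3.42·(1/2)^(69.7/34.3) + 3.42·(1/2)^(21.6/34.3)
      = 0.31635 + 0.8362 + 2.2103 ≈ 3.3629 g.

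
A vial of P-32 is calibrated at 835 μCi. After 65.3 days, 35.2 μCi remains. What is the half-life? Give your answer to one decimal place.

A/A₀ = 35.2/835 ≈ 0.042156.
n = log₂(23.722) ≈ 4.5681 half-lives elapsed in 65.3 days.
t½ = 65.3/4.5681 ≈ 14.295 days.

14.3 days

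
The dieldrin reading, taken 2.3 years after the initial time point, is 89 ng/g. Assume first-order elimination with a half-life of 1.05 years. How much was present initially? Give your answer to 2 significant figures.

Number of half-lives elapsed: n = 2.3/1.05 ≈ 2.1905.
A₀ = A × 2^n = 89 × 2^2.1905 = 89 × 4.5646 ≈ 406.25 ng/g.

410 ng/g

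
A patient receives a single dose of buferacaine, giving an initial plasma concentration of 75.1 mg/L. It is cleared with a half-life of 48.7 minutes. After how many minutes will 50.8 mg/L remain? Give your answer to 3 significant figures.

Fraction remaining = 50.8/75.1 ≈ 0.67643.
n = log₂(75.1/50.8) = ln(1.4783)/ln 2 ≈ 0.56398 half-lives.
t = n × t½ = 0.56398 × 48.7 ≈ 27.466 minutes.

27.5 minutes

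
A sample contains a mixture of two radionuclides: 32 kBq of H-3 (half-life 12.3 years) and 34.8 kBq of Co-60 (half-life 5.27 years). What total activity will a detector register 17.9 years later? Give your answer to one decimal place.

15.0 kBq

H-3: 32 × (1/2)^(17.9/12.3) = 32 × (1/2)^1.4553 ≈ 11.67 kBq.
Co-60: 34.8 × (1/2)^(17.9/5.27) = 34.8 × (1/2)^3.3966 ≈ 3.3045 kBq.
Total = 11.67 + 3.3045 ≈ 14.974 kBq.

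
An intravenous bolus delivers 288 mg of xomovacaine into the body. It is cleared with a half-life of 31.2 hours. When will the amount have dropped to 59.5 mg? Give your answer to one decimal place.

Fraction remaining = 59.5/288 ≈ 0.2066.
n = log₂(288/59.5) = ln(4.8403)/ln 2 ≈ 2.2751 half-lives.
t = n × t½ = 2.2751 × 31.2 ≈ 70.983 hours.

71.0 hours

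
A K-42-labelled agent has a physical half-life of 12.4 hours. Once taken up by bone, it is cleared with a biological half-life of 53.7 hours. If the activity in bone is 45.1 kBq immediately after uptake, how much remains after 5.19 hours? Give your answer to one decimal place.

31.6 kBq

1/t_eff = 1/t_phys + 1/t_biol = 1/12.4 + 1/53.7 = 0.099267 per hour.
t_eff = 12.4 × 53.7 / (12.4 + 53.7) ≈ 10.074 hours.
Remaining = 45.1 × (1/2)^(5.19/10.074) = 45.1 × (1/2)^0.5152 ≈ 31.556 kBq.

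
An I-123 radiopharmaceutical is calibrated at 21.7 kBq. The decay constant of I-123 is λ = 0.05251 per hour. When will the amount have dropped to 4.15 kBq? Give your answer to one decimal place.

t½ = ln 2 / λ = 0.69315 / 0.05251 ≈ 13.2 hours.
Fraction remaining = 4.15/21.7 ≈ 0.19124.
n = log₂(21.7/4.15) = ln(5.2289)/ln 2 ≈ 2.3865 half-lives.
t = n × t½ = 2.3865 × 13.2 ≈ 31.503 hours.

31.5 hours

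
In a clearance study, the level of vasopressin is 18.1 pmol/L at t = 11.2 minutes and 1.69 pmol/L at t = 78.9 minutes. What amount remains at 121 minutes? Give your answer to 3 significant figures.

Over Δt = 78.9 − 11.2 = 67.7 minutes, the level fell by a factor of 18.1/1.69 ≈ 10.71.
n = log₂(10.71) ≈ 3.4209 half-lives, so t½ = 67.7/3.4209 ≈ 19.79 minutes.
From t = 78.9 to t = 121: 1.69 × (1/2)^((121−78.9)/19.79) ≈ 0.38681 pmol/L.

0.387 pmol/L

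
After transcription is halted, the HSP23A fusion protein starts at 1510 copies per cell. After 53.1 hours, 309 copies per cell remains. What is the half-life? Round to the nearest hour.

A/A₀ = 309/1510 ≈ 0.20464.
n = log₂(4.8867) ≈ 2.2889 half-lives elapsed in 53.1 hours.
t½ = 53.1/2.2889 ≈ 23.199 hours.

23 hours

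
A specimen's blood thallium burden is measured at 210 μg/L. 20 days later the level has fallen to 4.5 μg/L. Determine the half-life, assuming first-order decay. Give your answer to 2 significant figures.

A/A₀ = 4.5/210 ≈ 0.021429.
n = log₂(46.667) ≈ 5.5443 half-lives elapsed in 20 days.
t½ = 20/5.5443 ≈ 3.6073 days.

3.6 days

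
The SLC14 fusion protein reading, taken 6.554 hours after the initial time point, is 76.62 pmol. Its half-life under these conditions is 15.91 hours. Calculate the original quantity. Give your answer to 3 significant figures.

102 pmol

Number of half-lives elapsed: n = 6.554/15.91 ≈ 0.41194.
A₀ = A × 2^n = 76.62 × 2^0.41194 = 76.62 × 1.3305 ≈ 101.94 pmol.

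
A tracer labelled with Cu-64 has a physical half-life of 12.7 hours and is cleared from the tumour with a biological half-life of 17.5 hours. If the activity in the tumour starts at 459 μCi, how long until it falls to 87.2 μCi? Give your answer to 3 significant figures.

17.6 hours

1/t_eff = 1/t_phys + 1/t_biol = 1/12.7 + 1/17.5 = 0.13588 per hour.
t_eff = 12.7 × 17.5 / (12.7 + 17.5) ≈ 7.3593 hours.
n = log₂(459/87.2) ≈ 2.3961; t = 2.3961 × 7.3593 ≈ 17.634 hours.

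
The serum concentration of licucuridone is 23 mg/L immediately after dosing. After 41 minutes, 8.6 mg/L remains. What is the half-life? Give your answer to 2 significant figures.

A/A₀ = 8.6/23 ≈ 0.37391.
n = log₂(2.6744) ≈ 1.4192 half-lives elapsed in 41 minutes.
t½ = 41/1.4192 ≈ 28.889 minutes.

29 minutes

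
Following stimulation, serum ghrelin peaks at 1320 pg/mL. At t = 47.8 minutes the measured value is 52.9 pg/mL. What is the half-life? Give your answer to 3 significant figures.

A/A₀ = 52.9/1320 ≈ 0.040076.
n = log₂(24.953) ≈ 4.6411 half-lives elapsed in 47.8 minutes.
t½ = 47.8/4.6411 ≈ 10.299 minutes.

10.3 minutes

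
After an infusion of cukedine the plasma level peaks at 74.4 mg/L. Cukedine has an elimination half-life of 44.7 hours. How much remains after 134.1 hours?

9.3 mg/L

Elapsed time is 3 half-lives (134.1/44.7).
Each half-life halves the amount: 74.4 × (1/2)^3 = 74.4/8 = 9.3 mg/L.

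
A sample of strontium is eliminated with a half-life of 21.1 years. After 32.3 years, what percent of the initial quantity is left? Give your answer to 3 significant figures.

34.6%

n = 32.3/21.1 ≈ 1.5308 half-lives.
Fraction remaining = (1/2)^1.5308 ≈ 0.34608, i.e. 34.608%.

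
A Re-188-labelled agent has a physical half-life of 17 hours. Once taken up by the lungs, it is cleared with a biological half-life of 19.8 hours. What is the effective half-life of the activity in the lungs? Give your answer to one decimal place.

1/t_eff = 1/t_phys + 1/t_biol = 1/17 + 1/19.8 = 0.10933 per hour.
t_eff = 17 × 19.8 / (17 + 19.8) ≈ 9.1467 hours.

9.1 hours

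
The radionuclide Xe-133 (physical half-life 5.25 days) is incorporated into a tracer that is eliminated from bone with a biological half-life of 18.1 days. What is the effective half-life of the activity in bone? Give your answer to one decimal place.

1/t_eff = 1/t_phys + 1/t_biol = 1/5.25 + 1/18.1 = 0.24572 per day.
t_eff = 5.25 × 18.1 / (5.25 + 18.1) ≈ 4.0696 days.

4.1 days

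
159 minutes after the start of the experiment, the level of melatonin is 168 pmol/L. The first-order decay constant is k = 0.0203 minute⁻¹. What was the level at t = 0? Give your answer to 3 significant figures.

4240 pmol/L

t½ = ln 2 / k = 0.69315 / 0.0203 ≈ 34.145 minutes.
Number of half-lives elapsed: n = 159/34.145 ≈ 4.6566.
A₀ = A × 2^n = 168 × 2^4.6566 = 168 × 25.222 ≈ 4237.2 pmol/L.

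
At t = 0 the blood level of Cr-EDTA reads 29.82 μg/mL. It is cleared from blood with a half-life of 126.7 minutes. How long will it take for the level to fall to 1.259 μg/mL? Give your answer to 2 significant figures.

Fraction remaining = 1.259/29.82 ≈ 0.04222.
n = log₂(29.82/1.259) = ln(23.685)/ln 2 ≈ 4.5659 half-lives.
t = n × t½ = 4.5659 × 126.7 ≈ 578.5 minutes.

580 minutes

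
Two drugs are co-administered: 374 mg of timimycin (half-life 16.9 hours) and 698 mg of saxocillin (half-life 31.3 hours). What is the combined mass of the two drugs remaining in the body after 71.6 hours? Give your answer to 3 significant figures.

163 mg

timimycin: 374 × (1/2)^(71.6/16.9) = 374 × (1/2)^4.2367 ≈ 19.838 mg.
saxocillin: 698 × (1/2)^(71.6/31.3) = 698 × (1/2)^2.2875 ≈ 142.97 mg.
Total = 19.838 + 142.97 ≈ 162.81 mg.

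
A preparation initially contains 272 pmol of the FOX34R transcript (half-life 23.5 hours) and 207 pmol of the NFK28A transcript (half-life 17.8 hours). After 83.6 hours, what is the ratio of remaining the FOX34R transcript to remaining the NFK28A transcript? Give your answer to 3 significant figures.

2.89

FOX34R transcript: 272 × (1/2)^(83.6/23.5) = 272 × (1/2)^3.5574 ≈ 23.103 pmol.
NFK28A transcript: 207 × (1/2)^(83.6/17.8) = 207 × (1/2)^4.6966 ≈ 7.9826 pmol.
Ratio ≈ 23.103 / 7.9826 ≈ 2.8942.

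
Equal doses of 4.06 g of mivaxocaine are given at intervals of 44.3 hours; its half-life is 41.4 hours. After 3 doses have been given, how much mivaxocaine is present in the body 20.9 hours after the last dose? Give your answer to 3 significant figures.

4.87 g

The 3 doses were given 109.5, 65.2, 20.9 hours ago.
Total = 4.06·(1/2)^(109.5/41.4) + 4.06·(1/2)^(65.2/41.4) + 4.06·(1/2)^(20.9/41.4)
      = 0.64912 + 1.3628 + 2.8613 ≈ 4.8732 g.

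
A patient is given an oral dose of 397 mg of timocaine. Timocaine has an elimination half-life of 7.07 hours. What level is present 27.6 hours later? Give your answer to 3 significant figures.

Number of half-lives: n = 27.6/7.07 ≈ 3.9038.
Remaining = 397 × (1/2)^3.9038 = 397 × 0.066809 ≈ 26.523 mg.

26.5 mg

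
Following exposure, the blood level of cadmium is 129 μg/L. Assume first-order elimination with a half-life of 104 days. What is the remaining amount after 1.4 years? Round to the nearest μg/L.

Convert the elapsed time: 1.4 years = 511 days.
Number of half-lives: n = 511/104 ≈ 4.9135.
Remaining = 129 × (1/2)^4.9135 = 129 × 0.033182 ≈ 4.2805 μg/L.

4 μg/L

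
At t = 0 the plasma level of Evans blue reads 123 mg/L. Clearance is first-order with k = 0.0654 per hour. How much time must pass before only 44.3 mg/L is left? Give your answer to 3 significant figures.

t½ = ln 2 / k = 0.69315 / 0.0654 ≈ 10.599 hours.
Fraction remaining = 44.3/123 ≈ 0.36016.
n = log₂(123/44.3) = ln(2.7765)/ln 2 ≈ 1.4733 half-lives.
t = n × t½ = 1.4733 × 10.599 ≈ 15.615 hours.

15.6 hours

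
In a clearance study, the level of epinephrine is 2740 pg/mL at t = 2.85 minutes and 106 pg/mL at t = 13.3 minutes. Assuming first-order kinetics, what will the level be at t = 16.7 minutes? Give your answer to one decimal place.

36.8 pg/mL

Over Δt = 13.3 − 2.85 = 10.45 minutes, the level fell by a factor of 2740/106 ≈ 25.849.
n = log₂(25.849) ≈ 4.692 half-lives, so t½ = 10.45/4.692 ≈ 2.2272 minutes.
From t = 13.3 to t = 16.7: 106 × (1/2)^((16.7−13.3)/2.2272) ≈ 36.792 pg/mL.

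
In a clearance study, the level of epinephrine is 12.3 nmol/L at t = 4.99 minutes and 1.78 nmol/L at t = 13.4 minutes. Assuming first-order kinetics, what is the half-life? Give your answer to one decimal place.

Over Δt = 13.4 − 4.99 = 8.41 minutes, the level fell by a factor of 12.3/1.78 ≈ 6.9101.
n = log₂(6.9101) ≈ 2.7887 half-lives, so t½ = 8.41/2.7887 ≈ 3.0157 minutes.

3.0 minutes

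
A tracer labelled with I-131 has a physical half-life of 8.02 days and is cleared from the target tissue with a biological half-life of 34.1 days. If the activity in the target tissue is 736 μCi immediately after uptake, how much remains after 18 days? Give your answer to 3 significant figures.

108 μCi

1/t_eff = 1/t_phys + 1/t_biol = 1/8.02 + 1/34.1 = 0.15401 per day.
t_eff = 8.02 × 34.1 / (8.02 + 34.1) ≈ 6.4929 days.
Remaining = 736 × (1/2)^(18/6.4929) = 736 × (1/2)^2.7722 ≈ 107.73 μCi.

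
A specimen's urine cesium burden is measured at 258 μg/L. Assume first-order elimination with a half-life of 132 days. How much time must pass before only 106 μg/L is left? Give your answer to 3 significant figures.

169 days

Fraction remaining = 106/258 ≈ 0.41085.
n = log₂(258/106) = ln(2.434)/ln 2 ≈ 1.2833 half-lives.
t = n × t½ = 1.2833 × 132 ≈ 169.4 days.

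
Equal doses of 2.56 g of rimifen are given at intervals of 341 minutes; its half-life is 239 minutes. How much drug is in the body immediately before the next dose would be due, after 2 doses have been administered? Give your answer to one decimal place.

The 2 doses were given 682, 341 minutes ago.
Total = 2.56·(1/2)^(682/239) + 2.56·(1/2)^(341/239)
      = 0.35419 + 0.95222 ≈ 1.3064 g.

1.3 g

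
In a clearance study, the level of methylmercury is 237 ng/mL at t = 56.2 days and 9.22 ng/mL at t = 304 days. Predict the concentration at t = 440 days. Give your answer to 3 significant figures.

Over Δt = 304 − 56.2 = 247.8 days, the level fell by a factor of 237/9.22 ≈ 25.705.
n = log₂(25.705) ≈ 4.684 half-lives, so t½ = 247.8/4.684 ≈ 52.904 days.
From t = 304 to t = 440: 9.22 × (1/2)^((440−304)/52.904) ≈ 1.5519 ng/mL.

1.55 ng/mL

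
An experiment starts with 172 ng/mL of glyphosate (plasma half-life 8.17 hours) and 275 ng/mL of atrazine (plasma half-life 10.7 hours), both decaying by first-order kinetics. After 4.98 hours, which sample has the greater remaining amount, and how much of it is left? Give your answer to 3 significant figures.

glyphosate: 172 × (1/2)^0.60955 ≈ 112.73 ng/mL.
atrazine: 275 × (1/2)^0.46542 ≈ 199.17 ng/mL.
Atrazine has more remaining, at ≈ 199.17 ng/mL.

atrazine, 199 ng/mL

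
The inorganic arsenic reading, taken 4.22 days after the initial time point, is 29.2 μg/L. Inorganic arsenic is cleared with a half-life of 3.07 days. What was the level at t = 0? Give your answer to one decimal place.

Number of half-lives elapsed: n = 4.22/3.07 ≈ 1.3746.
A₀ = A × 2^n = 29.2 × 2^1.3746 = 29.2 × 2.5929 ≈ 75.714 μg/L.

75.7 μg/L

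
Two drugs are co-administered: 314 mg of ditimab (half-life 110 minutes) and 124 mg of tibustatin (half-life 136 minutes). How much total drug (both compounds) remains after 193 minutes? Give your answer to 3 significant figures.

139 mg

ditimab: 314 × (1/2)^(193/110) = 314 × (1/2)^1.7545 ≈ 93.059 mg.
tibustatin: 124 × (1/2)^(193/136) = 124 × (1/2)^1.4191 ≈ 46.369 mg.
Total = 93.059 + 46.369 ≈ 139.43 mg.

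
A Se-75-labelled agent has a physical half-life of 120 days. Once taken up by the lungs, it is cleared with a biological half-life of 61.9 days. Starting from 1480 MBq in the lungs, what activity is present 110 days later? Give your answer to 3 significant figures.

1/t_eff = 1/t_phys + 1/t_biol = 1/120 + 1/61.9 = 0.024488 per day.
t_eff = 120 × 61.9 / (120 + 61.9) ≈ 40.836 days.
Remaining = 1480 × (1/2)^(110/40.836) = 1480 × (1/2)^2.6937 ≈ 228.75 MBq.

229 MBq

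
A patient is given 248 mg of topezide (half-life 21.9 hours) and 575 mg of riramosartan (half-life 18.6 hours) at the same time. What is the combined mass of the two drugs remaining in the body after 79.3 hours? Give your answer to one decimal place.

50.1 mg

topezide: 248 × (1/2)^(79.3/21.9) = 248 × (1/2)^3.621 ≈ 20.157 mg.
riramosartan: 575 × (1/2)^(79.3/18.6) = 575 × (1/2)^4.2634 ≈ 29.939 mg.
Total = 20.157 + 29.939 ≈ 50.096 mg.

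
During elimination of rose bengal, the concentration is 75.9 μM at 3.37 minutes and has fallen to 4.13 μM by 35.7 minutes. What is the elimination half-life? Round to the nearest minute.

8 minutes

Over Δt = 35.7 − 3.37 = 32.33 minutes, the level fell by a factor of 75.9/4.13 ≈ 18.378.
n = log₂(18.378) ≈ 4.1999 half-lives, so t½ = 32.33/4.1999 ≈ 7.6978 minutes.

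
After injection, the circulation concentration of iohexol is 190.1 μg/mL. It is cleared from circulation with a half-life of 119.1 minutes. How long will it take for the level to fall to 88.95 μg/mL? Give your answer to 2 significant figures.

Fraction remaining = 88.95/190.1 ≈ 0.46791.
n = log₂(190.1/88.95) = ln(2.1372)/ln 2 ≈ 1.0957 half-lives.
t = n × t½ = 1.0957 × 119.1 ≈ 130.5 minutes.

130 minutes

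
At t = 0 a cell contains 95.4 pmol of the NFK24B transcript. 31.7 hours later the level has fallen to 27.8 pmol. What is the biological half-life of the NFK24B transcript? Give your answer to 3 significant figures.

17.8 hours

A/A₀ = 27.8/95.4 ≈ 0.2914.
n = log₂(3.4317) ≈ 1.7789 half-lives elapsed in 31.7 hours.
t½ = 31.7/1.7789 ≈ 17.82 hours.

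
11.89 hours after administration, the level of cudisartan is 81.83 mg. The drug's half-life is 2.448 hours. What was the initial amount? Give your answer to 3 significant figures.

Number of half-lives elapsed: n = 11.89/2.448 ≈ 4.857.
A₀ = A × 2^n = 81.83 × 2^4.857 = 81.83 × 28.981 ≈ 2371.5 mg.

2370 mg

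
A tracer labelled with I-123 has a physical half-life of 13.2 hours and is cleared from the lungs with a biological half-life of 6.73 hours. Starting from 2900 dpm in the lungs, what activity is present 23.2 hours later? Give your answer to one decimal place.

78.6 dpm

1/t_eff = 1/t_phys + 1/t_biol = 1/13.2 + 1/6.73 = 0.22435 per hour.
t_eff = 13.2 × 6.73 / (13.2 + 6.73) ≈ 4.4574 hours.
Remaining = 2900 × (1/2)^(23.2/4.4574) = 2900 × (1/2)^5.2048 ≈ 78.63 dpm.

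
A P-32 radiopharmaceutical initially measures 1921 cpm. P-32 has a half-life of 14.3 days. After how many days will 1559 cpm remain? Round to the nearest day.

4 days

Fraction remaining = 1559/1921 ≈ 0.81156.
n = log₂(1921/1559) = ln(1.2322)/ln 2 ≈ 0.30124 half-lives.
t = n × t½ = 0.30124 × 14.3 ≈ 4.3077 days.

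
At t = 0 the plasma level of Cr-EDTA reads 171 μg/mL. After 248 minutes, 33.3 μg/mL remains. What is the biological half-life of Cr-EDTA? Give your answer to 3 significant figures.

A/A₀ = 33.3/171 ≈ 0.19474.
n = log₂(5.1351) ≈ 2.3604 half-lives elapsed in 248 minutes.
t½ = 248/2.3604 ≈ 105.07 minutes.

105 minutes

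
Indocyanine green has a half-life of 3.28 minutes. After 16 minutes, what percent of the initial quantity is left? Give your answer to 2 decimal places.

n = 16/3.28 ≈ 4.878 half-lives.
Fraction remaining = (1/2)^4.878 ≈ 0.034006, i.e. 3.4006%.

3.40%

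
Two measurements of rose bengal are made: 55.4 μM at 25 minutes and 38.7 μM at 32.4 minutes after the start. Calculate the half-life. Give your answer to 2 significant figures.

Over Δt = 32.4 − 25 = 7.4 minutes, the level fell by a factor of 55.4/38.7 ≈ 1.4315.
n = log₂(1.4315) ≈ 0.51755 half-lives, so t½ = 7.4/0.51755 ≈ 14.298 minutes.

14 minutes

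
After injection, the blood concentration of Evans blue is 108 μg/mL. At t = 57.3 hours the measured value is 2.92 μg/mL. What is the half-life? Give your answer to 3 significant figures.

11.0 hours

A/A₀ = 2.92/108 ≈ 0.027037.
n = log₂(36.986) ≈ 5.2089 half-lives elapsed in 57.3 hours.
t½ = 57.3/5.2089 ≈ 11 hours.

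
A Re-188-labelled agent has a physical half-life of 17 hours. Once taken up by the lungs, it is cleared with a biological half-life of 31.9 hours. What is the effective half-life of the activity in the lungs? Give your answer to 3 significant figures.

11.1 hours

1/t_eff = 1/t_phys + 1/t_biol = 1/17 + 1/31.9 = 0.090171 per hour.
t_eff = 17 × 31.9 / (17 + 31.9) ≈ 11.09 hours.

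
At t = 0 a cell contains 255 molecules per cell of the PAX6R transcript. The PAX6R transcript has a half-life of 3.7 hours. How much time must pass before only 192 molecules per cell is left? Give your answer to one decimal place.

1.5 hours

Fraction remaining = 192/255 ≈ 0.75294.
n = log₂(255/192) = ln(1.3281)/ln 2 ≈ 0.40939 half-lives.
t = n × t½ = 0.40939 × 3.7 ≈ 1.5147 hours.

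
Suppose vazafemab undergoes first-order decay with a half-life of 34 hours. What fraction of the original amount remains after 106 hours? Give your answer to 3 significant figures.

0.115

n = 106/34 ≈ 3.1176 half-lives.
Fraction remaining = (1/2)^3.1176 ≈ 0.11521.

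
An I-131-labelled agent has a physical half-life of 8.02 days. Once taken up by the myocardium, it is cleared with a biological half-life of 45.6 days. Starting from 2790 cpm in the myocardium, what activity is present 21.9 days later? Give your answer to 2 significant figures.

300 cpm

1/t_eff = 1/t_phys + 1/t_biol = 1/8.02 + 1/45.6 = 0.14662 per day.
t_eff = 8.02 × 45.6 / (8.02 + 45.6) ≈ 6.8204 days.
Remaining = 2790 × (1/2)^(21.9/6.8204) = 2790 × (1/2)^3.2109 ≈ 301.31 cpm.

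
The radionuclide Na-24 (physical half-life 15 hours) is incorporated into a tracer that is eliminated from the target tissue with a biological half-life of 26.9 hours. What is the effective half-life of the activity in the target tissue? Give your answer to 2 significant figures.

9.6 hours

1/t_eff = 1/t_phys + 1/t_biol = 1/15 + 1/26.9 = 0.10384 per hour.
t_eff = 15 × 26.9 / (15 + 26.9) ≈ 9.6301 hours.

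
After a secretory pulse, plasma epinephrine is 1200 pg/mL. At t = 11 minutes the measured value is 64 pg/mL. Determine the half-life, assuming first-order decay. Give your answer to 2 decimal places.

A/A₀ = 64/1200 ≈ 0.053333.
n = log₂(18.75) ≈ 4.2288 half-lives elapsed in 11 minutes.
t½ = 11/4.2288 ≈ 2.6012 minutes.

2.60 minutes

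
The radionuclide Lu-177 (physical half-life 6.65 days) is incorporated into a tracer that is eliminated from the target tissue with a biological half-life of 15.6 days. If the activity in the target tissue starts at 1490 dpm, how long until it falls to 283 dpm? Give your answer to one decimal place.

1/t_eff = 1/t_phys + 1/t_biol = 1/6.65 + 1/15.6 = 0.21448 per day.
t_eff = 6.65 × 15.6 / (6.65 + 15.6) ≈ 4.6625 days.
n = log₂(1490/283) ≈ 2.3964; t = 2.3964 × 4.6625 ≈ 11.173 days.

11.2 days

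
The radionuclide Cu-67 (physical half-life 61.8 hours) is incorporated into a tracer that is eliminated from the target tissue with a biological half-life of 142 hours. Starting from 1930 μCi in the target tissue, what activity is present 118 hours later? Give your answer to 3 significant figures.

289 μCi

1/t_eff = 1/t_phys + 1/t_biol = 1/61.8 + 1/142 = 0.023223 per hour.
t_eff = 61.8 × 142 / (61.8 + 142) ≈ 43.06 hours.
Remaining = 1930 × (1/2)^(118/43.06) = 1930 × (1/2)^2.7404 ≈ 288.82 μCi.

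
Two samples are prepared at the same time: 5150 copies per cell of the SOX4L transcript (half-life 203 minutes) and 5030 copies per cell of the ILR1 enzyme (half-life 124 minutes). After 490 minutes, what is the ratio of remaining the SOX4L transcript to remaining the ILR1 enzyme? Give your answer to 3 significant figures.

2.97

SOX4L transcript: 5150 × (1/2)^(490/203) = 5150 × (1/2)^2.4138 ≈ 966.46 copies per cell.
ILR1 enzyme: 5030 × (1/2)^(490/124) = 5030 × (1/2)^3.9516 ≈ 325.1 copies per cell.
Ratio ≈ 966.46 / 325.1 ≈ 2.9728.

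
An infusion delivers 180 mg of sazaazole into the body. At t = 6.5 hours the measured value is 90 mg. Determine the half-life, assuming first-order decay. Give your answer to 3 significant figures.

A/A₀ = 90/180 ≈ 0.5.
n = log₂(2) ≈ 1 half-life elapsed in 6.5 hours.
t½ = 6.5/1 ≈ 6.5 hours.

6.50 hours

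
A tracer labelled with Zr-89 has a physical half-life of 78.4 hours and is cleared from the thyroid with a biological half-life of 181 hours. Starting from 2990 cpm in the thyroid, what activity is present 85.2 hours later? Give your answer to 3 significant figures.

1/t_eff = 1/t_phys + 1/t_biol = 1/78.4 + 1/181 = 0.01828 per hour.
t_eff = 78.4 × 181 / (78.4 + 181) ≈ 54.705 hours.
Remaining = 2990 × (1/2)^(85.2/54.705) = 2990 × (1/2)^1.5575 ≈ 1015.9 cpm.

1020 cpm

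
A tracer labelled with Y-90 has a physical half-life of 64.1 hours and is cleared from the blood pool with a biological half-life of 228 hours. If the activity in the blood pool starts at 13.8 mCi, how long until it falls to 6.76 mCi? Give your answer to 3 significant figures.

51.5 hours

1/t_eff = 1/t_phys + 1/t_biol = 1/64.1 + 1/228 = 0.019987 per hour.
t_eff = 64.1 × 228 / (64.1 + 228) ≈ 50.034 hours.
n = log₂(13.8/6.76) ≈ 1.0296; t = 1.0296 × 50.034 ≈ 51.513 hours.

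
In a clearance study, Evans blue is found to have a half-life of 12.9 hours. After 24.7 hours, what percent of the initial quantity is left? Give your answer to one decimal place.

n = 24.7/12.9 ≈ 1.9147 half-lives.
Fraction remaining = (1/2)^1.9147 ≈ 0.26522, i.e. 26.522%.

26.5%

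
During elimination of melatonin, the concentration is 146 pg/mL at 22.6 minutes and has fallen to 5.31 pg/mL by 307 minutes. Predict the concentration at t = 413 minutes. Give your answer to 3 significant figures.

1.54 pg/mL

Over Δt = 307 − 22.6 = 284.4 minutes, the level fell by a factor of 146/5.31 ≈ 27.495.
n = log₂(27.495) ≈ 4.7811 half-lives, so t½ = 284.4/4.7811 ≈ 59.484 minutes.
From t = 307 to t = 413: 5.31 × (1/2)^((413−307)/59.484) ≈ 1.5441 pg/mL.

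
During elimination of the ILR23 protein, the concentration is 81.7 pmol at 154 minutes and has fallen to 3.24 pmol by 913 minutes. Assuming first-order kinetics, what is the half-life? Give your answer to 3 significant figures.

163 minutes

Over Δt = 913 − 154 = 759 minutes, the level fell by a factor of 81.7/3.24 ≈ 25.216.
n = log₂(25.216) ≈ 4.6563 half-lives, so t½ = 759/4.6563 ≈ 163.01 minutes.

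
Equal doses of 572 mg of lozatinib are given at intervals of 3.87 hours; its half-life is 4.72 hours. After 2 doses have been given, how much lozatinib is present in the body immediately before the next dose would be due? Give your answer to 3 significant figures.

The 2 doses were given 7.74, 3.87 hours ago.
Total = 572·(1/2)^(7.74/4.72) + 572·(1/2)^(3.87/4.72)
      = 183.55 + 324.02 ≈ 507.58 mg.

508 mg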